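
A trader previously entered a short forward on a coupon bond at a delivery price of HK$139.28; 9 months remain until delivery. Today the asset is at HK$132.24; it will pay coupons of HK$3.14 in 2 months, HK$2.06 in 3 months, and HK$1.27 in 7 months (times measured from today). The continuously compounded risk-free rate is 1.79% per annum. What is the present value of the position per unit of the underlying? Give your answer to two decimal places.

HK$11.62

PV(remaining coupons) I = 3.14·e^(−0.0179·2/12) + 2.06·e^(−0.0179·3/12) + 1.27·e^(−0.0179·7/12) = 6.4383
Current forward F = (S − I)·e^(rT) = (132.24 − 6.4383)·e^(0.0179·9/12) = 125.8017 × 1.013516 = 127.5020
Value (long) = (F − K)·e^(−rT) = (127.5020 − 139.28) × 0.986665 = -11.6209
Short position value = −(long value) = HK$11.62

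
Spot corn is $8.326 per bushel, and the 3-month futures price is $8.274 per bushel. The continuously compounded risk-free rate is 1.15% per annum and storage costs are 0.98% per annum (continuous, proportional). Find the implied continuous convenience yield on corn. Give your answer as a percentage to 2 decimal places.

F = S·e^((r+u−y)T) ⇒ (r+u−y) = ln(F/S)/T
ln(8.274/8.326) = -0.006265; /T ⇒ -0.025060
y = r + u − ln(F/S)/T = 0.0115 + 0.0098 + 0.025060 = 0.046360
y = 4.64%

4.64%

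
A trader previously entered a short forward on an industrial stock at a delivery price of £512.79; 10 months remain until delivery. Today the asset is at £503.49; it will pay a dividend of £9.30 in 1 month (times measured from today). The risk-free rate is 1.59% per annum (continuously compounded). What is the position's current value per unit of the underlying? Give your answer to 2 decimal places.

PV(remaining dividends) I = 9.30·e^(−0.0159·1/12) = 9.2877
Current forward F = (S − I)·e^(rT) = (503.49 − 9.2877)·e^(0.0159·10/12) = 494.2023 × 1.013338 = 500.7940
Value (long) = (F − K)·e^(−rT) = (500.7940 − 512.79) × 0.986837 = -11.8381
Short position value = −(long value) = £11.84

£11.84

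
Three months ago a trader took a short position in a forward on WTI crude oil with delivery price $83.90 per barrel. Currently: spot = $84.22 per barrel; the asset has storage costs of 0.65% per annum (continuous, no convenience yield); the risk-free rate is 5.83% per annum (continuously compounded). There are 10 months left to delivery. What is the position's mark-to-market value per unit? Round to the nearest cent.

Current fair forward for the remaining 10 months: F = S·e^((r + u)·T), (r + u) = 0.0583 + 0.0065 = 0.0648
F = 84.22 · e^(0.0648 × 10/12) = 84.22 × 1.055485 = 88.8929
Value of long forward = (F − K)·e^(−rT) = (88.8929 − 83.90) · e^(−0.0583·10/12)
= 4.9929 × 0.952578 = 4.76
Short position value = −(long value) = -$4.76

-$4.76 per barrel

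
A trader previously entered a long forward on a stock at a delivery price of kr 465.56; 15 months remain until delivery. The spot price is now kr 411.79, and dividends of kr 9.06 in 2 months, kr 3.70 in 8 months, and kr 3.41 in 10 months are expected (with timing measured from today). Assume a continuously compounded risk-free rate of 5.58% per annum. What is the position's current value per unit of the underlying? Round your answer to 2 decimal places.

-kr 38.20

PV(remaining dividends) I = 9.06·e^(−0.0558·2/12) + 3.70·e^(−0.0558·8/12) + 3.41·e^(−0.0558·10/12) = 15.7961
Current forward F = (S − I)·e^(rT) = (411.79 − 15.7961)·e^(0.0558·15/12) = 395.9939 × 1.072240 = 424.6005
Value (long) = (F − K)·e^(−rT) = (424.6005 − 465.56) × 0.932627 = -38.1999
Value = -kr 38.20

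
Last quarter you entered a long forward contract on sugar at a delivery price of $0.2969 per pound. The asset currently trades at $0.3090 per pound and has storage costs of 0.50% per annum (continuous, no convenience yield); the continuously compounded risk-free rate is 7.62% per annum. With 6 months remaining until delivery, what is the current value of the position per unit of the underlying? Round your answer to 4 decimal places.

Current fair forward for the remaining 6 months: F = S·e^((r + u)·T), (r + u) = 0.0762 + 0.0050 = 0.0812
F = 0.3090 · e^(0.0812 × 6/12) = 0.3090 × 1.041435 = 0.3218
Value of long forward = (F − K)·e^(−rT) = (0.3218 − 0.2969) · e^(−0.0762·6/12)
= 0.0249 × 0.962617 = 0.0240

$0.0240 per pound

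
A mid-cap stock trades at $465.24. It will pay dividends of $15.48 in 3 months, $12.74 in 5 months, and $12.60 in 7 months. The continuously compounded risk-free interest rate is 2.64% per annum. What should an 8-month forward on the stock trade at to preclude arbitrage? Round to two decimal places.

$432.40

PV(dividends) I = 15.48·e^(−0.0264·3/12) + 12.74·e^(−0.0264·5/12) + 12.60·e^(−0.0264·7/12)
I = 15.3782 + 12.6006 + 12.4074 = 40.3862
F = (S − I)·e^(rT) = (465.24 − 40.3862) · e^(0.0264·8/12)
= 424.8538 · e^0.017600 = 424.8538 × 1.017756 = $432.40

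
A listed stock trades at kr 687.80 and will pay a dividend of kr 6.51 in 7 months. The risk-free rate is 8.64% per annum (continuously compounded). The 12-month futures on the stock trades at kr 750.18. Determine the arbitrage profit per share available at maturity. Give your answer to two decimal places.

PV(dividends) I = 6.51·e^(−0.0864·7/12) = 6.1900
Fair futures F* = (S − I)·e^(rT) = (687.80 − 6.1900)·e^0.086400 = 681.6100 × 1.090242 = 743.1198
Market kr 750.18 > fair 743.1198: forward overpriced → cash-and-carry (borrow at r, buy the stock and collect the dividends, short the forward).
Profit at T = |F_mkt − F*| = |750.18 − 743.1198| = kr 7.06 per share

kr 7.06 per share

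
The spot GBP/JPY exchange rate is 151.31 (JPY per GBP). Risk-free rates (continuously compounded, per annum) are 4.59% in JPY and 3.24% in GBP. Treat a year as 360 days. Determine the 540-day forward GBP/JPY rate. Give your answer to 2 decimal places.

F = S·e^((r_JPY − r_GBP)T) = 151.31 · e^((0.0459 − 0.0324) × 540/360)
= 151.31 · e^0.020250 = 151.31 × 1.020456
F = 154.41 JPY per GBP

154.41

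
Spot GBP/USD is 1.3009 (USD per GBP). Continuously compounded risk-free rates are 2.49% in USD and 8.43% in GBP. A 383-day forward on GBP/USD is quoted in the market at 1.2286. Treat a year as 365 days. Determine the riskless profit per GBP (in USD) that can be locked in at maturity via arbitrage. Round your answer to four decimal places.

Fair forward: F* = S·e^(carry·T), with carry = (r_USD − r_GBP) = 0.0249 − 0.0843 = -0.0594
F* = 1.3009 · e^(-0.0594 × 383/365) = 1.3009 · e^-0.062329 = 1.3009 × 0.939574 = 1.2223
Market 1.2286 > fair 1.2223: forward overpriced → cash-and-carry (buy spot, short the forward).
At maturity, profit = |F_mkt − F*| = |1.2286 − 1.2223| = 0.0063 per GBP (in USD)

0.0063 per GBP (in USD)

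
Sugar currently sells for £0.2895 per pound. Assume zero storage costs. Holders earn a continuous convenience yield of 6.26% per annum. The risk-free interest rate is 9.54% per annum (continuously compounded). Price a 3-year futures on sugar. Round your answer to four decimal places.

£0.3194 per pound

Net carry = r + u − y = 0.0954 + 0.0000 − 0.0626 = 0.0328
F = S·e^((r+u−y)T) = 0.2895 · e^(0.0328 × 3) = 0.2895 · e^0.098400
= 0.2895 × 1.103404 = £0.3194 per pound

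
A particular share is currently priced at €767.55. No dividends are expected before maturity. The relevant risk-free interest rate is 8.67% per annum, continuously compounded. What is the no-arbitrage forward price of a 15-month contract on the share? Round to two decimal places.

€855.41

F = S·e^(rT) = 767.55 · e^(0.0867 × 15/12)
= 767.55 · e^0.108375 = 767.55 × 1.114466
F = €855.41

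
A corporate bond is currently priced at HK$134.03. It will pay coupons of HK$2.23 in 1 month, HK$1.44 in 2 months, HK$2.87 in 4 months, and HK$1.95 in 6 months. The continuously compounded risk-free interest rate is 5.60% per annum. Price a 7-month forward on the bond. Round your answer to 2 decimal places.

PV(coupons) I = 2.23·e^(−0.0560·1/12) + 1.44·e^(−0.0560·2/12) + 2.87·e^(−0.0560·4/12) + 1.95·e^(−0.0560·6/12)
I = 2.2196 + 1.4266 + 2.8169 + 1.8962 = 8.3593
F = (S − I)·e^(rT) = (134.03 − 8.3593) · e^(0.0560·7/12)
= 125.6707 · e^0.032667 = 125.6707 × 1.033206 = HK$129.84

HK$129.84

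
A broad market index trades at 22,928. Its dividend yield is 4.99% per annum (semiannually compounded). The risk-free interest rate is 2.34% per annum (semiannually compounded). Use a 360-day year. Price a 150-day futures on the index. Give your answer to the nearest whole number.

22,681

F = S · (1+r/2)^(2T) / (1+q/2)^(2T)
= 22928 × 1.009741 / 1.020749 = 22928 × 0.989216
F = 22,681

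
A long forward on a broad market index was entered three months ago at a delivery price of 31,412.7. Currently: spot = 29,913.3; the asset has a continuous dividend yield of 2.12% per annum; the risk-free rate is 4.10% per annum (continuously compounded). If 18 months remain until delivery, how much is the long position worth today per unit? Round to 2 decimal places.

-562.00

Current fair forward for the remaining 18 months: F = S·e^((r − q)·T), (r − q) = 0.0410 − 0.0212 = 0.0198
F = 29913.3 · e^(0.0198 × 18/12) = 29913.3 × 1.03014544 = 30815.0496
Value of long forward = (F − K)·e^(−rT) = (30815.0496 − 31412.7) · e^(−0.0410·18/12)
= -597.6504 × 0.94035295 = -562.00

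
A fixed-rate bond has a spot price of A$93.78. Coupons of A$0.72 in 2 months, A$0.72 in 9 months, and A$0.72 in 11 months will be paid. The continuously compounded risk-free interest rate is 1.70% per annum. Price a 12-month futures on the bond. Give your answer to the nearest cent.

PV(coupons) I = 0.72·e^(−0.0170·2/12) + 0.72·e^(−0.0170·9/12) + 0.72·e^(−0.0170·11/12)
I = 0.7180 + 0.7109 + 0.7089 = 2.1378
F = (S − I)·e^(rT) = (93.78 − 2.1378) · e^(0.0170·12/12)
= 91.6422 · e^0.017000 = 91.6422 × 1.017145 = A$93.21

A$93.21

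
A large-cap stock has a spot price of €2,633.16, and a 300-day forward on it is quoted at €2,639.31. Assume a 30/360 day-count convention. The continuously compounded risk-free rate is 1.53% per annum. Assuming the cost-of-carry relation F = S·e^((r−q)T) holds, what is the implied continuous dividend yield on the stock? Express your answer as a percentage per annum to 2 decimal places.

From F = S·e^((r−q)T): (r − q) = ln(F/S)/T
ln(2639.31/2633.16) = ln(1.002336) = 0.002333
(r − q) = 0.002333 / (300/360) = 0.002800
q = r − ln(F/S)/T = 0.0153 − 0.002800 = 0.012500
q = 1.25%

1.25%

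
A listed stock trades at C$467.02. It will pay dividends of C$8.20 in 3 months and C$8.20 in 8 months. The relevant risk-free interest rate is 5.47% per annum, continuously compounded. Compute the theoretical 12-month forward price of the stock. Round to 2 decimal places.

C$476.38

PV(dividends) I = 8.20·e^(−0.0547·3/12) + 8.20·e^(−0.0547·8/12)
I = 8.0886 + 7.9064 = 15.9950
F = (S − I)·e^(rT) = (467.02 − 15.9950) · e^(0.0547·12/12)
= 451.0250 · e^0.054700 = 451.0250 × 1.056224 = C$476.38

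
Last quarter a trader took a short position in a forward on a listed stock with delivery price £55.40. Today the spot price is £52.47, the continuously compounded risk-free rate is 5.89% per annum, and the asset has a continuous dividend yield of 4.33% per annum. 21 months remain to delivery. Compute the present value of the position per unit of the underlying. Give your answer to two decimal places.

£1.33

Current fair forward for the remaining 21 months: F = S·e^((r − q)·T), (r − q) = 0.0589 − 0.0433 = 0.0156
F = 52.47 · e^(0.0156 × 21/12) = 52.47 × 1.027676 = 53.9222
Value of long forward = (F − K)·e^(−rT) = (53.9222 − 55.40) · e^(−0.0589·21/12)
= -1.4778 × 0.902059 = -1.33
Short position value = −(long value) = £1.33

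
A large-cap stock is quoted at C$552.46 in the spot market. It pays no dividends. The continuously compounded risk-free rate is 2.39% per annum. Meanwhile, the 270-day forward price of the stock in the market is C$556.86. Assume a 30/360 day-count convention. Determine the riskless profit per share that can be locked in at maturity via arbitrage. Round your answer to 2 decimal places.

Fair forward: F* = S·e^(carry·T), with carry = r = 0.0239
F* = 552.46 · e^(0.0239 × 270/360) = 552.46 · e^0.017925 = 552.46 × 1.018087 = C$562.4523
Market C$556.86 < fair C$562.4523: forward underpriced → reverse cash-and-carry (short spot, go long the forward).
At maturity, profit = |F_mkt − F*| = |556.86 − 562.4523| = C$5.59 per share

C$5.59 per share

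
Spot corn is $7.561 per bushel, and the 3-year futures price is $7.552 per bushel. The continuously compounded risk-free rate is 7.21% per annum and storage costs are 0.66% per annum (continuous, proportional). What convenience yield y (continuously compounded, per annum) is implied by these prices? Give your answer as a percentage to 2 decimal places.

F = S·e^((r+u−y)T) ⇒ (r+u−y) = ln(F/S)/T
ln(7.552/7.561) = -0.001191; /T ⇒ -0.000397
y = r + u − ln(F/S)/T = 0.0721 + 0.0066 + 0.000397 = 0.079097
y = 7.91%

7.91%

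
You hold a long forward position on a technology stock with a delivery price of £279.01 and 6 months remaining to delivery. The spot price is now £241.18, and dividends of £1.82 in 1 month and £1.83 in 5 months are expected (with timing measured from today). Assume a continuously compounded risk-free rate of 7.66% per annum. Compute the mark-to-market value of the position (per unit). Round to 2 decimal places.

-£30.93

PV(remaining dividends) I = 1.82·e^(−0.0766·1/12) + 1.83·e^(−0.0766·5/12) = 3.5809
Current forward F = (S − I)·e^(rT) = (241.18 − 3.5809)·e^(0.0766·6/12) = 237.5991 × 1.039043 = 246.8757
Value (long) = (F − K)·e^(−rT) = (246.8757 − 279.01) × 0.962424 = -30.9268
Value = -£30.93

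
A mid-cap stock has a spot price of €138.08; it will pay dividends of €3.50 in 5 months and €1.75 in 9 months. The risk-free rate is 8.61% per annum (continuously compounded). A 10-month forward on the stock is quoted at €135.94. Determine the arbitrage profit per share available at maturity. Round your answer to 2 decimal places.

PV(dividends) I = 3.50·e^(−0.0861·5/12) + 1.75·e^(−0.0861·9/12) = 5.0172
Fair forward F* = (S − I)·e^(rT) = (138.08 − 5.0172)·e^0.071750 = 133.0628 × 1.074387 = 142.9609
Market €135.94 < fair 142.9609: forward underpriced → reverse cash-and-carry (short the stock, invest proceeds at r, pay the dividends, go long the forward).
Profit at T = |F_mkt − F*| = |135.94 − 142.9609| = €7.02 per share

€7.02 per share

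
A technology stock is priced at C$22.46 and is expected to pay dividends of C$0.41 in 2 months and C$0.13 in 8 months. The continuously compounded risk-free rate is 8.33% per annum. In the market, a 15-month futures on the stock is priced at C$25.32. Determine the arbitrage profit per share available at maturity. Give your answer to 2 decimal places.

C$0.98 per share

PV(dividends) I = 0.41·e^(−0.0833·2/12) + 0.13·e^(−0.0833·8/12) = 0.5273
Fair futures F* = (S − I)·e^(rT) = (22.46 − 0.5273)·e^0.104125 = 21.9327 × 1.109739 = 24.3396
Market C$25.32 > fair 24.3396: forward overpriced → cash-and-carry (borrow at r, buy the stock and collect the dividends, short the forward).
Profit at T = |F_mkt − F*| = |25.32 − 24.3396| = C$0.98 per share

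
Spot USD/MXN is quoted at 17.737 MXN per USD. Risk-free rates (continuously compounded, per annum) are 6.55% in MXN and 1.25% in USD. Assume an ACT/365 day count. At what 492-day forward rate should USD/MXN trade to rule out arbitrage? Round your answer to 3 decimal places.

F = S·e^((r_MXN − r_USD)T) = 17.737 · e^((0.0655 − 0.0125) × 492/365)
= 17.737 · e^0.071441 = 17.737 × 1.074055
F = 19.051 MXN per USD

19.051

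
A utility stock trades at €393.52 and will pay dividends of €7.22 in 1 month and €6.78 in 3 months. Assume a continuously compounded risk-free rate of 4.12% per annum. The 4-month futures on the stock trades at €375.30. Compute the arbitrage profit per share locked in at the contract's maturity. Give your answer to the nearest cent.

€9.56 per share

PV(dividends) I = 7.22·e^(−0.0412·1/12) + 6.78·e^(−0.0412·3/12) = 13.9058
Fair futures F* = (S − I)·e^(rT) = (393.52 − 13.9058)·e^0.013733 = 379.6142 × 1.013828 = 384.8635
Market €375.30 < fair 384.8635: forward underpriced → reverse cash-and-carry (short the stock, invest proceeds at r, pay the dividends, go long the forward).
Profit at T = |F_mkt − F*| = |375.30 − 384.8635| = €9.56 per share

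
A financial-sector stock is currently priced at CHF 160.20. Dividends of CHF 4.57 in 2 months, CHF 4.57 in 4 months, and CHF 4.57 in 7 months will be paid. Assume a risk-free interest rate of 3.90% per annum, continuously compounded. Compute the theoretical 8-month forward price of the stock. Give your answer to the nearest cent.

PV(dividends) I = 4.57·e^(−0.0390·2/12) + 4.57·e^(−0.0390·4/12) + 4.57·e^(−0.0390·7/12)
I = 4.5404 + 4.5110 + 4.4672 = 13.5186
F = (S − I)·e^(rT) = (160.20 − 13.5186) · e^(0.0390·8/12)
= 146.6814 · e^0.026000 = 146.6814 × 1.026341 = CHF 150.55

CHF 150.55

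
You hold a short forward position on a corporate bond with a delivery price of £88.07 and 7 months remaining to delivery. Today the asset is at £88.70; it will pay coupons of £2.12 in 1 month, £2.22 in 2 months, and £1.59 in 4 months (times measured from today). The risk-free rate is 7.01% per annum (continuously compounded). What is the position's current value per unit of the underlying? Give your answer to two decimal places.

PV(remaining coupons) I = 2.12·e^(−0.0701·1/12) + 2.22·e^(−0.0701·2/12) + 1.59·e^(−0.0701·4/12) = 5.8551
Current forward F = (S − I)·e^(rT) = (88.70 − 5.8551)·e^(0.0701·7/12) = 82.8449 × 1.041739 = 86.3028
Value (long) = (F − K)·e^(−rT) = (86.3028 − 88.07) × 0.959933 = -1.6964
Short position value = −(long value) = £1.70

£1.70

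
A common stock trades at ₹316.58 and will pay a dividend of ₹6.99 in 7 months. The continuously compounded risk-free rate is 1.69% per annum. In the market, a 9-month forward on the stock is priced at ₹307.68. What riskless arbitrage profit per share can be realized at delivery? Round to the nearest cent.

₹5.93 per share

PV(dividends) I = 6.99·e^(−0.0169·7/12) = 6.9214
Fair forward F* = (S − I)·e^(rT) = (316.58 − 6.9214)·e^0.012675 = 309.6586 × 1.012756 = 313.6086
Market ₹307.68 < fair 313.6086: forward underpriced → reverse cash-and-carry (short the stock, invest proceeds at r, pay the dividends, go long the forward).
Profit at T = |F_mkt − F*| = |307.68 − 313.6086| = ₹5.93 per share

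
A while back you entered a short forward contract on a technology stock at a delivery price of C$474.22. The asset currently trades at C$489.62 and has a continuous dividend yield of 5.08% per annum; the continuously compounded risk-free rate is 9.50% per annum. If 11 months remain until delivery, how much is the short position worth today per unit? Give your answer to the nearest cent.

-C$32.67

Current fair forward for the remaining 11 months: F = S·e^((r − q)·T), (r − q) = 0.0950 − 0.0508 = 0.0442
F = 489.62 · e^(0.0442 × 11/12) = 489.62 × 1.041349 = 509.8653
Value of long forward = (F − K)·e^(−rT) = (509.8653 − 474.22) · e^(−0.0950·11/12)
= 35.6453 × 0.916601 = 32.67
Short position value = −(long value) = -C$32.67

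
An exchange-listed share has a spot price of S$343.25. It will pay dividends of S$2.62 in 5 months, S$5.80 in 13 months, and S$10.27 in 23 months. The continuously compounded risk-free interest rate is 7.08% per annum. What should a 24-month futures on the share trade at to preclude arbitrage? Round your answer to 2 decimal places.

PV(dividends) I = 2.62·e^(−0.0708·5/12) + 5.80·e^(−0.0708·13/12) + 10.27·e^(−0.0708·23/12)
I = 2.5438 + 5.3718 + 8.9668 = 16.8824
F = (S − I)·e^(rT) = (343.25 − 16.8824) · e^(0.0708·24/12)
= 326.3676 · e^0.141600 = 326.3676 × 1.152116 = S$376.01

S$376.01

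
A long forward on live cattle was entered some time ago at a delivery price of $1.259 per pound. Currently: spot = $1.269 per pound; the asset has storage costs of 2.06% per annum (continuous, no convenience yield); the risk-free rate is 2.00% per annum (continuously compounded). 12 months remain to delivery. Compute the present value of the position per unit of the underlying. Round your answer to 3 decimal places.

Current fair forward for the remaining 12 months: F = S·e^((r + u)·T), (r + u) = 0.0200 + 0.0206 = 0.0406
F = 1.269 · e^(0.0406 × 12/12) = 1.269 × 1.041435 = 1.3216
Value of long forward = (F − K)·e^(−rT) = (1.3216 − 1.259) · e^(−0.0200·12/12)
= 0.0626 × 0.980199 = 0.061

$0.061 per pound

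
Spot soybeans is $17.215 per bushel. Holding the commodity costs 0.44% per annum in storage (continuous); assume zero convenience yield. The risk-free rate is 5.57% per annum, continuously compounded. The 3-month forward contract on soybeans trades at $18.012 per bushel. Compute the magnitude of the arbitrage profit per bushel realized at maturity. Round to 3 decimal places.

$0.536 per bushel

Fair forward: F* = S·e^(carry·T), with carry = (r + u) = 0.0557 + 0.0044 = 0.0601
F* = 17.215 · e^(0.0601 × 3/12) = 17.215 · e^0.015025 = 17.215 × 1.015138 = $17.4756
Market $18.012 > fair $17.4756: forward overpriced → cash-and-carry (buy spot, short the forward).
At maturity, profit = |F_mkt − F*| = |18.012 − 17.4756| = $0.536 per bushel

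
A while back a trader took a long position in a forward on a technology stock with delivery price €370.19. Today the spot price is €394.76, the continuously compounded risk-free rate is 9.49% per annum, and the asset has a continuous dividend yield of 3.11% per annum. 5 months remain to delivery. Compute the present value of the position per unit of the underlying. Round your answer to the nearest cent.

€33.84

Current fair forward for the remaining 5 months: F = S·e^((r − q)·T), (r − q) = 0.0949 − 0.0311 = 0.0638
F = 394.76 · e^(0.0638 × 5/12) = 394.76 × 1.026940 = 405.3948
Value of long forward = (F − K)·e^(−rT) = (405.3948 − 370.19) · e^(−0.0949·5/12)
= 35.2048 × 0.961230 = 33.84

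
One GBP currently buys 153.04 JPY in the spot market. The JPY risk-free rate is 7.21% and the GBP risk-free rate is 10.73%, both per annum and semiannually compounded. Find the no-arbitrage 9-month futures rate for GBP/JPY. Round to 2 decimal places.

149.22

By covered interest parity, F = S · (1+r_JPY/2)^(2T) / (1+r_GBP/2)^(2T)
= 153.04 × 1.054559 / 1.081545 = 153.04 × 0.975049
F = 149.22 JPY per GBP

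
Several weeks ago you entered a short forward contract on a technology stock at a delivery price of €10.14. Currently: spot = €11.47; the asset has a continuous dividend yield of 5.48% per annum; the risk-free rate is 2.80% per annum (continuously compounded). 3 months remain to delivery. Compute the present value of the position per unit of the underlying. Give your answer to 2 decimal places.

Current fair forward for the remaining 3 months: F = S·e^((r − q)·T), (r − q) = 0.0280 − 0.0548 = -0.0268
F = 11.47 · e^(-0.0268 × 3/12) = 11.47 × 0.993322 = 11.3934
Value of long forward = (F − K)·e^(−rT) = (11.3934 − 10.14) · e^(−0.0280·3/12)
= 1.2534 × 0.993024 = 1.24
Short position value = −(long value) = -€1.24

-€1.24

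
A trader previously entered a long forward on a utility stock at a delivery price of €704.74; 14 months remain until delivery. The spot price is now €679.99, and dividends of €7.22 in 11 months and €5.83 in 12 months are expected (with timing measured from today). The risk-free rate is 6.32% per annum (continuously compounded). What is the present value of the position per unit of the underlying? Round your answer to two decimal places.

PV(remaining dividends) I = 7.22·e^(−0.0632·11/12) + 5.83·e^(−0.0632·12/12) = 12.2866
Current forward F = (S − I)·e^(rT) = (679.99 − 12.2866)·e^(0.0632·14/12) = 667.7034 × 1.076520 = 718.7961
Value (long) = (F − K)·e^(−rT) = (718.7961 − 704.74) × 0.928919 = 13.0570
Value = €13.06

€13.06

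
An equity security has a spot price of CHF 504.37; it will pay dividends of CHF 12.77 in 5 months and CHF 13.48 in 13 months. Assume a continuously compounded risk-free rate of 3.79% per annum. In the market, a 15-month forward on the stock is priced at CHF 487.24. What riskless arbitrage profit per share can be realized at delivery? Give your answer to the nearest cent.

CHF 14.85 per share

PV(dividends) I = 12.77·e^(−0.0379·5/12) + 13.48·e^(−0.0379·13/12) = 25.5077
Fair forward F* = (S − I)·e^(rT) = (504.37 − 25.5077)·e^0.047375 = 478.8623 × 1.048515 = 502.0943
Market CHF 487.24 < fair 502.0943: forward underpriced → reverse cash-and-carry (short the stock, invest proceeds at r, pay the dividends, go long the forward).
Profit at T = |F_mkt − F*| = |487.24 − 502.0943| = CHF 14.85 per share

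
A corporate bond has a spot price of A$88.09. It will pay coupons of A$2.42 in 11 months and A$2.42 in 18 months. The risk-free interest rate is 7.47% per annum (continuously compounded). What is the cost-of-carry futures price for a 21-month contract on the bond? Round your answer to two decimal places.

PV(coupons) I = 2.42·e^(−0.0747·11/12) + 2.42·e^(−0.0747·18/12)
I = 2.2598 + 2.1635 = 4.4233
F = (S − I)·e^(rT) = (88.09 − 4.4233) · e^(0.0747·21/12)
= 83.6667 · e^0.130725 = 83.6667 × 1.139654 = A$95.35

A$95.35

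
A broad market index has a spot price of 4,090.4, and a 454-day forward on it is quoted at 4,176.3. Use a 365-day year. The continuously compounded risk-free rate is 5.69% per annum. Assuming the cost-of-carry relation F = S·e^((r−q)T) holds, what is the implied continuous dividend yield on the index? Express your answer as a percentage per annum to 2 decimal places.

4.02%

From F = S·e^((r−q)T): (r − q) = ln(F/S)/T
ln(4176.3/4090.4) = ln(1.021000) = 0.020783
(r − q) = 0.020783 / (454/365) = 0.016709
q = r − ln(F/S)/T = 0.0569 − 0.016709 = 0.040191
q = 4.02%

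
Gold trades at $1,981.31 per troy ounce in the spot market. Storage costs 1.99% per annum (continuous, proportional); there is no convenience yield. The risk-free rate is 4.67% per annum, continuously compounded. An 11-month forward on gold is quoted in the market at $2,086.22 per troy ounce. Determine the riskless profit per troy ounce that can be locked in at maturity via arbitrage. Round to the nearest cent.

Fair forward: F* = S·e^(carry·T), with carry = (r + u) = 0.0467 + 0.0199 = 0.0666
F* = 1981.31 · e^(0.0666 × 11/12) = 1981.31 · e^0.06105000 = 1981.31 × 1.06295206 = $2106.0375
Market $2086.22 < fair $2106.0375: forward underpriced → reverse cash-and-carry (short spot, go long the forward).
At maturity, profit = |F_mkt − F*| = |2086.22 − 2106.0375| = $19.82 per troy ounce

$19.82 per troy ounce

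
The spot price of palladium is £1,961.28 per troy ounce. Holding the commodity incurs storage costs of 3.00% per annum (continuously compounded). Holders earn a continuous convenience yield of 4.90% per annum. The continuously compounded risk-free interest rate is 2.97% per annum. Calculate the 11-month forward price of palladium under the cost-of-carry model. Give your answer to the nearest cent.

Net carry = r + u − y = 0.0297 + 0.0300 − 0.0490 = 0.0107
F = S·e^((r+u−y)T) = 1961.28 · e^(0.0107 × 11/12) = 1961.28 · e^0.00980833
= 1961.28 × 1.00985659 = £1,980.61 per troy ounce

£1,980.61 per troy ounce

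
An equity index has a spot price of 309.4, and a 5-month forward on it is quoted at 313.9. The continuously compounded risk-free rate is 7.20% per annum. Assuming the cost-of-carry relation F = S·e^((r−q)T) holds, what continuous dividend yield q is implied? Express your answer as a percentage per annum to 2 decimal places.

3.73%

From F = S·e^((r−q)T): (r − q) = ln(F/S)/T
ln(313.9/309.4) = ln(1.014544) = 0.014439
(r − q) = 0.014439 / (5/12) = 0.034654
q = r − ln(F/S)/T = 0.0720 − 0.034654 = 0.037346
q = 3.73%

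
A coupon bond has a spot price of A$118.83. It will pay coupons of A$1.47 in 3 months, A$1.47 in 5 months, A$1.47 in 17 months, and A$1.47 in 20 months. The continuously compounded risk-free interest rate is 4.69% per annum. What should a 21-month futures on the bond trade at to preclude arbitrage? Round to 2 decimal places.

PV(coupons) I = 1.47·e^(−0.0469·3/12) + 1.47·e^(−0.0469·5/12) + 1.47·e^(−0.0469·17/12) + 1.47·e^(−0.0469·20/12)
I = 1.4529 + 1.4416 + 1.3755 + 1.3595 = 5.6295
F = (S − I)·e^(rT) = (118.83 − 5.6295) · e^(0.0469·21/12)
= 113.2005 · e^0.082075 = 113.2005 × 1.085537 = A$122.88

A$122.88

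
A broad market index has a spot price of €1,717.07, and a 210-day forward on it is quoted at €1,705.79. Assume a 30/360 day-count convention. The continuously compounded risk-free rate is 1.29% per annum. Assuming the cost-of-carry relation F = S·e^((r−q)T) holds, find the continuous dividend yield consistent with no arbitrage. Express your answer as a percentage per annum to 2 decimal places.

From F = S·e^((r−q)T): (r − q) = ln(F/S)/T
ln(1705.79/1717.07) = ln(0.993431) = -0.006591
(r − q) = -0.006591 / (210/360) = -0.011299
q = r − ln(F/S)/T = 0.0129 + 0.011299 = 0.024199
q = 2.42%

2.42%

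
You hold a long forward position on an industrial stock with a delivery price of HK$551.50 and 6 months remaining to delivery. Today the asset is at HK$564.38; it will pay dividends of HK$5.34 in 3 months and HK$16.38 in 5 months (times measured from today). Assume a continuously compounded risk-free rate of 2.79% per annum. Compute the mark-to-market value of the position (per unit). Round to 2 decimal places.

PV(remaining dividends) I = 5.34·e^(−0.0279·3/12) + 16.38·e^(−0.0279·5/12) = 21.4936
Current forward F = (S − I)·e^(rT) = (564.38 − 21.4936)·e^(0.0279·6/12) = 542.8864 × 1.014048 = 550.5129
Value (long) = (F − K)·e^(−rT) = (550.5129 − 551.50) × 0.986147 = -0.9734
Value = -HK$0.97

-HK$0.97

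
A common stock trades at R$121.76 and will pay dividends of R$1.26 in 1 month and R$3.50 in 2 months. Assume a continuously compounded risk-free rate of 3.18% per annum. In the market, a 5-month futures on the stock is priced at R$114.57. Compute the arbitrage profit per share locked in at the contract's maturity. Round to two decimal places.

PV(dividends) I = 1.26·e^(−0.0318·1/12) + 3.50·e^(−0.0318·2/12) = 4.7382
Fair futures F* = (S − I)·e^(rT) = (121.76 − 4.7382)·e^0.013250 = 117.0218 × 1.013338 = 118.5826
Market R$114.57 < fair 118.5826: forward underpriced → reverse cash-and-carry (short the stock, invest proceeds at r, pay the dividends, go long the forward).
Profit at T = |F_mkt − F*| = |114.57 − 118.5826| = R$4.01 per share

R$4.01 per share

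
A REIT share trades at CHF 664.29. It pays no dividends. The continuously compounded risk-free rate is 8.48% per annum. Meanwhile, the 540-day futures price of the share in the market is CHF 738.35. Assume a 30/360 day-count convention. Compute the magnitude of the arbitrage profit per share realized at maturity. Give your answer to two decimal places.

Fair futures: F* = S·e^(carry·T), with carry = r = 0.0848
F* = 664.29 · e^(0.0848 × 540/360) = 664.29 · e^0.127200 = 664.29 × 1.135644 = CHF 754.3970
Market CHF 738.35 < fair CHF 754.3970: forward underpriced → reverse cash-and-carry (short spot, go long the forward).
At maturity, profit = |F_mkt − F*| = |738.35 − 754.3970| = CHF 16.05 per share

CHF 16.05 per share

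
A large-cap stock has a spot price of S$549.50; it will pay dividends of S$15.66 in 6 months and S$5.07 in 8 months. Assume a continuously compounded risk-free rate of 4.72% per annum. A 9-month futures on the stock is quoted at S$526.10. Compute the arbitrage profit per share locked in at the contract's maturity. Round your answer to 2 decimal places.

S$22.26 per share

PV(dividends) I = 15.66·e^(−0.0472·6/12) + 5.07·e^(−0.0472·8/12) = 20.2077
Fair futures F* = (S − I)·e^(rT) = (549.50 − 20.2077)·e^0.035400 = 529.2923 × 1.036034 = 548.3648
Market S$526.10 < fair 548.3648: forward underpriced → reverse cash-and-carry (short the stock, invest proceeds at r, pay the dividends, go long the forward).
Profit at T = |F_mkt − F*| = |526.10 − 548.3648| = S$22.26 per share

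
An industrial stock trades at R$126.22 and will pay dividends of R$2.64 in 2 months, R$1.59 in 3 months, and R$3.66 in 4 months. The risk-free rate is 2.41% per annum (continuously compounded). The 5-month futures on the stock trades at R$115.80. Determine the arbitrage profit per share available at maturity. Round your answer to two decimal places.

R$3.77 per share

PV(dividends) I = 2.64·e^(−0.0241·2/12) + 1.59·e^(−0.0241·3/12) + 3.66·e^(−0.0241·4/12) = 7.8406
Fair futures F* = (S − I)·e^(rT) = (126.22 − 7.8406)·e^0.010042 = 118.3794 × 1.010093 = 119.5742
Market R$115.80 < fair 119.5742: forward underpriced → reverse cash-and-carry (short the stock, invest proceeds at r, pay the dividends, go long the forward).
Profit at T = |F_mkt − F*| = |115.80 − 119.5742| = R$3.77 per share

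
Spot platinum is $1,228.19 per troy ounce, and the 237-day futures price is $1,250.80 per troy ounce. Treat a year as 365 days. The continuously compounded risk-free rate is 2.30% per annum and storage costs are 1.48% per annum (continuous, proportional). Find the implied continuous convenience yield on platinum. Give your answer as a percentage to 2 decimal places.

0.97%

F = S·e^((r+u−y)T) ⇒ (r+u−y) = ln(F/S)/T
ln(1250.80/1228.19) = 0.018242; /T ⇒ 0.028094
y = r + u − ln(F/S)/T = 0.0230 + 0.0148 − 0.028094 = 0.009706
y = 0.97%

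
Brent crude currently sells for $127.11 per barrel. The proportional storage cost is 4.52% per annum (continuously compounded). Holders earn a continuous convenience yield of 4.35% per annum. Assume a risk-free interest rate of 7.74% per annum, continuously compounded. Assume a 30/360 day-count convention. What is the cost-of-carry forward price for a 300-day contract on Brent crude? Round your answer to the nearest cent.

Net carry = r + u − y = 0.0774 + 0.0452 − 0.0435 = 0.0791
F = S·e^((r+u−y)T) = 127.11 · e^(0.0791 × 300/360) = 127.11 · e^0.065917
= 127.11 × 1.068138 = $135.77 per barrel

$135.77 per barrel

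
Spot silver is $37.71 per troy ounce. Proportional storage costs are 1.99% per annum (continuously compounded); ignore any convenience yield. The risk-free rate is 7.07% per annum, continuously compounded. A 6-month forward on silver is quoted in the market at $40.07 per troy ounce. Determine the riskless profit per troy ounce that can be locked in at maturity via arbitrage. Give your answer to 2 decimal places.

$0.61 per troy ounce

Fair forward: F* = S·e^(carry·T), with carry = (r + u) = 0.0707 + 0.0199 = 0.0906
F* = 37.71 · e^(0.0906 × 6/12) = 37.71 · e^0.045300 = 37.71 × 1.046342 = $39.4576
Market $40.07 > fair $39.4576: forward overpriced → cash-and-carry (buy spot, short the forward).
At maturity, profit = |F_mkt − F*| = |40.07 − 39.4576| = $0.61 per troy ounce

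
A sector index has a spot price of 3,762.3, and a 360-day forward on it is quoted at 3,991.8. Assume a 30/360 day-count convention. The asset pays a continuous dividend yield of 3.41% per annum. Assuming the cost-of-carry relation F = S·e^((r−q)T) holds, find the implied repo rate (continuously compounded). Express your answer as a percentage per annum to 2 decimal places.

9.33%

From F = S·e^((r−q)T): (r − q) = ln(F/S)/T
ln(3991.8/3762.3) = ln(1.061000) = 0.059212
(r − q) = 0.059212 / (360/360) = 0.059212
r = ln(F/S)/T + q = 0.059212 + 0.0341 = 0.093312
r = 9.33%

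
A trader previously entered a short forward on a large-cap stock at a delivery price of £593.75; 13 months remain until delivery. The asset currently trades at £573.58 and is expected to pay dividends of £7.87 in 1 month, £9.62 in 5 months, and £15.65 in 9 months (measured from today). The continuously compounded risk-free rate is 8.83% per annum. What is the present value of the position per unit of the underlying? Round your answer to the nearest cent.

-£2.26

PV(remaining dividends) I = 7.87·e^(−0.0883·1/12) + 9.62·e^(−0.0883·5/12) + 15.65·e^(−0.0883·9/12) = 31.7320
Current forward F = (S − I)·e^(rT) = (573.58 − 31.7320)·e^(0.0883·13/12) = 541.8480 × 1.100383 = 596.2403
Value (long) = (F − K)·e^(−rT) = (596.2403 − 593.75) × 0.908774 = 2.2631
Short position value = −(long value) = -£2.26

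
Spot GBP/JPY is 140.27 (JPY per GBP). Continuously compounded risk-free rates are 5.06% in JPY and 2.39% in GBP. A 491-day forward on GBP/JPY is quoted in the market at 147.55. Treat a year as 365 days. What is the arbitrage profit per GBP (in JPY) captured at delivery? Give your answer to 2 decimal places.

Fair forward: F* = S·e^(carry·T), with carry = (r_JPY − r_GBP) = 0.0506 − 0.0239 = 0.0267
F* = 140.27 · e^(0.0267 × 491/365) = 140.27 · e^0.035917 = 140.27 × 1.036570 = 145.3997
Market 147.55 > fair 145.3997: forward overpriced → cash-and-carry (buy spot, short the forward).
At maturity, profit = |F_mkt − F*| = |147.55 − 145.3997| = 2.15 per GBP (in JPY)

2.15 per GBP (in JPY)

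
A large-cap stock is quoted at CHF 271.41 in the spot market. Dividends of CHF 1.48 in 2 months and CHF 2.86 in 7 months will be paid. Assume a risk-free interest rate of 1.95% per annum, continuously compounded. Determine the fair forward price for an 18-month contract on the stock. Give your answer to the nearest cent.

PV(dividends) I = 1.48·e^(−0.0195·2/12) + 2.86·e^(−0.0195·7/12)
I = 1.4752 + 2.8277 = 4.3029
F = (S − I)·e^(rT) = (271.41 − 4.3029) · e^(0.0195·18/12)
= 267.1071 · e^0.029250 = 267.1071 × 1.029682 = CHF 275.04

CHF 275.04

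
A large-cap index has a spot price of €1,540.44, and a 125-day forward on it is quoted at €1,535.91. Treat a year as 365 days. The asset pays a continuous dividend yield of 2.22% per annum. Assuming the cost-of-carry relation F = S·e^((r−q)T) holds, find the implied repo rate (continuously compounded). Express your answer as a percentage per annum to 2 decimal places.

1.36%

From F = S·e^((r−q)T): (r − q) = ln(F/S)/T
ln(1535.91/1540.44) = ln(0.997059) = -0.002945
(r − q) = -0.002945 / (125/365) = -0.008599
r = ln(F/S)/T + q = -0.008599 + 0.0222 = 0.013601
r = 1.36%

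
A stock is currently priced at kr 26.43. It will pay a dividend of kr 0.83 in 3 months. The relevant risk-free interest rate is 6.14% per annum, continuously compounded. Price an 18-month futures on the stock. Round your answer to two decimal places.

kr 28.08

PV(dividends) I = 0.83·e^(−0.0614·3/12)
I = 0.8174
F = (S − I)·e^(rT) = (26.43 − 0.8174) · e^(0.0614·18/12)
= 25.6126 · e^0.092100 = 25.6126 × 1.096474 = kr 28.08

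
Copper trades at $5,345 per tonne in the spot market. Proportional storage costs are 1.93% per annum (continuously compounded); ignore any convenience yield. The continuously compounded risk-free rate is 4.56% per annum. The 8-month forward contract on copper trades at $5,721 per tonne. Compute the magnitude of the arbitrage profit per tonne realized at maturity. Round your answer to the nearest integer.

$140 per tonne

Fair forward: F* = S·e^(carry·T), with carry = (r + u) = 0.0456 + 0.0193 = 0.0649
F* = 5345 · e^(0.0649 × 8/12) = 5345 · e^0.043267 = 5345 × 1.044217 = $5581.3399
Market $5721 > fair $5581.3399: forward overpriced → cash-and-carry (buy spot, short the forward).
At maturity, profit = |F_mkt − F*| = |5721 − 5581.3399| = $140 per tonne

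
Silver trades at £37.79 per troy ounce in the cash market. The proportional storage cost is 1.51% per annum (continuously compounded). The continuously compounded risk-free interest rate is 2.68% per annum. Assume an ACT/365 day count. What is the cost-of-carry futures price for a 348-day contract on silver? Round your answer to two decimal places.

£39.33 per troy ounce

Net carry = r + u − y = 0.0268 + 0.0151 − 0.0000 = 0.0419
F = S·e^((r+u−y)T) = 37.79 · e^(0.0419 × 348/365) = 37.79 · e^0.039948
= 37.79 × 1.040757 = £39.33 per troy ounce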